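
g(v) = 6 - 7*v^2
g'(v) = -14*v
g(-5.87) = -235.20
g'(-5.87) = 82.18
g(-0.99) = -0.86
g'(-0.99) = 13.86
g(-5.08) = -174.64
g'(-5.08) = 71.12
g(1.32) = -6.20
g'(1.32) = -18.48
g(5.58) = -211.95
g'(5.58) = -78.12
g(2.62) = -42.05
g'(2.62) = -36.68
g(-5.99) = -245.16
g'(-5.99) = 83.86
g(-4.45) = -132.62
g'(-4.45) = 62.30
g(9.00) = -561.00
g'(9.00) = -126.00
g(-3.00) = -57.00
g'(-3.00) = 42.00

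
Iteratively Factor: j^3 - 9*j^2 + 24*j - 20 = (j - 2)*(j^2 - 7*j + 10) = (j - 2)^2*(j - 5)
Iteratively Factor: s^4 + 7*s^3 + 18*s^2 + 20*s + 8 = (s + 1)*(s^3 + 6*s^2 + 12*s + 8) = (s + 1)*(s + 2)*(s^2 + 4*s + 4) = (s + 1)*(s + 2)^2*(s + 2)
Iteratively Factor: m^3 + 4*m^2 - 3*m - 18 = (m + 3)*(m^2 + m - 6) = (m + 3)^2*(m - 2)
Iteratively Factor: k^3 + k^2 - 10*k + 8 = (k - 2)*(k^2 + 3*k - 4) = (k - 2)*(k - 1)*(k + 4)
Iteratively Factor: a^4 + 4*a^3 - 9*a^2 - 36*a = (a)*(a^3 + 4*a^2 - 9*a - 36) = a*(a + 3)*(a^2 + a - 12) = a*(a + 3)*(a + 4)*(a - 3)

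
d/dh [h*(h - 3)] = 2*h - 3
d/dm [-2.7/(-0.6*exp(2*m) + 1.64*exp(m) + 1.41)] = (4.428 - 3.24*exp(m))*exp(m)/(-0.6*exp(2*m) + 1.64*exp(m) + 1.41)^2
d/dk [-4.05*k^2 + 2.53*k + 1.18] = 2.53 - 8.1*k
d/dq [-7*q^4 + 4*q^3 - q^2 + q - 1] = -28*q^3 + 12*q^2 - 2*q + 1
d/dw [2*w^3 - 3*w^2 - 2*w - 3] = 6*w^2 - 6*w - 2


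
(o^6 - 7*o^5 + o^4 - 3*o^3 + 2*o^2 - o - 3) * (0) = 0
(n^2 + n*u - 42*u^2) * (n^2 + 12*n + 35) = n^4 + n^3*u + 12*n^3 - 42*n^2*u^2 + 12*n^2*u + 35*n^2 - 504*n*u^2 + 35*n*u - 1470*u^2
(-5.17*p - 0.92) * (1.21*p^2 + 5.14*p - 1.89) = -6.2557*p^3 - 27.687*p^2 + 5.0425*p + 1.7388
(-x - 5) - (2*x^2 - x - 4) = -2*x^2 - 1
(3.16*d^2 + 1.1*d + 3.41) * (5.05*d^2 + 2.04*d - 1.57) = 15.958*d^4 + 12.0014*d^3 + 14.5033*d^2 + 5.2294*d - 5.3537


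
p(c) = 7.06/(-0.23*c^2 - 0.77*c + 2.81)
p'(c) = 7.06*(0.46*c + 0.77)/(-0.23*c^2 - 0.77*c + 2.81)^2 = (3.2476*c + 5.4362)/(0.23*c^2 + 0.77*c - 2.81)^2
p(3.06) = -4.15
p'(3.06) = 5.32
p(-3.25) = 2.45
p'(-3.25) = -0.62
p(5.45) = -0.86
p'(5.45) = 0.34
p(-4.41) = 4.07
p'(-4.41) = -2.96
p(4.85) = -1.11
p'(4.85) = 0.53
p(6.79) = -0.54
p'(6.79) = 0.16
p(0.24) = 2.70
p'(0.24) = 0.91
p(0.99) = 3.87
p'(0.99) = 2.61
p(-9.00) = -0.79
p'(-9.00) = -0.30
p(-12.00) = -0.34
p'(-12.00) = -0.08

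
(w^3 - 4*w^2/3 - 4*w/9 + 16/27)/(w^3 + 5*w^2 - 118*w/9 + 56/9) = (w + 2/3)/(w + 7)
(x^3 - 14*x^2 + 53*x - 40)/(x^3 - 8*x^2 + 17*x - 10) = (x - 8)/(x - 2)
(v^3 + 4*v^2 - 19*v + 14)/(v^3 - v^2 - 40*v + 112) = (v^2 - 3*v + 2)/(v^2 - 8*v + 16)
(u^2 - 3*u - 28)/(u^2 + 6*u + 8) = (u - 7)/(u + 2)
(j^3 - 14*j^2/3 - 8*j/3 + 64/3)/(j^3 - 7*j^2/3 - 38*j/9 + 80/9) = 3*(j - 4)/(3*j - 5)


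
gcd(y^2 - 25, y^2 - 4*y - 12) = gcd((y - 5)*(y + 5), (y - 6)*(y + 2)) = 1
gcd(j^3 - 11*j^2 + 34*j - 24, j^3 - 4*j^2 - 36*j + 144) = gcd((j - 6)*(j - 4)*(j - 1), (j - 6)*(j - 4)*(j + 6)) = j^2 - 10*j + 24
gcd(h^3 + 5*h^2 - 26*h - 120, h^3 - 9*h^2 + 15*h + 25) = h - 5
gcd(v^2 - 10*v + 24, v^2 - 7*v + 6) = v - 6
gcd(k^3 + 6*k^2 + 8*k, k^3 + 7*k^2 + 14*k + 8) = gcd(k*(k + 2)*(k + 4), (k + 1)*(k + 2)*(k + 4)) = k^2 + 6*k + 8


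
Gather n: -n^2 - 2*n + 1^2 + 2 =-n^2 - 2*n + 3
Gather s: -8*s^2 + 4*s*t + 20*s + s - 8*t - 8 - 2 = -8*s^2 + s*(4*t + 21) - 8*t - 10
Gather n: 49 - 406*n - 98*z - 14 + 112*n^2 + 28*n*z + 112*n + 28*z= 112*n^2 + n*(28*z - 294) - 70*z + 35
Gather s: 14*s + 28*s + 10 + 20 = 42*s + 30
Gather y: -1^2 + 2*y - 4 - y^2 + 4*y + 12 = -y^2 + 6*y + 7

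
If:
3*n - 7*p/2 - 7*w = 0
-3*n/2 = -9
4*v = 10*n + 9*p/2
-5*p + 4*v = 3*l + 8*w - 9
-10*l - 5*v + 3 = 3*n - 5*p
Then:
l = -3189/413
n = 6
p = -8448/413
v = -3309/413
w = 5286/413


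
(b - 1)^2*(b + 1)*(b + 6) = b^4 + 5*b^3 - 7*b^2 - 5*b + 6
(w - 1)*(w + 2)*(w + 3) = w^3 + 4*w^2 + w - 6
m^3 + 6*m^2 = m^2*(m + 6)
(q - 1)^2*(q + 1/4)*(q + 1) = q^4 - 3*q^3/4 - 5*q^2/4 + 3*q/4 + 1/4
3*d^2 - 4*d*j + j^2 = (-3*d + j)*(-d + j)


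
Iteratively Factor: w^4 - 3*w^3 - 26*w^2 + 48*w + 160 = (w - 4)*(w^3 + w^2 - 22*w - 40) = (w - 4)*(w + 2)*(w^2 - w - 20) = (w - 5)*(w - 4)*(w + 2)*(w + 4)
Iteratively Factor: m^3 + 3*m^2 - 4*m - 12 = (m + 2)*(m^2 + m - 6) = (m - 2)*(m + 2)*(m + 3)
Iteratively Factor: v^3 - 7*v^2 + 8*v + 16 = (v + 1)*(v^2 - 8*v + 16) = (v - 4)*(v + 1)*(v - 4)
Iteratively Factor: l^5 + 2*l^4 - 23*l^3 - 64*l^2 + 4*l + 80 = (l + 4)*(l^4 - 2*l^3 - 15*l^2 - 4*l + 20) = (l + 2)*(l + 4)*(l^3 - 4*l^2 - 7*l + 10) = (l - 5)*(l + 2)*(l + 4)*(l^2 + l - 2) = (l - 5)*(l + 2)^2*(l + 4)*(l - 1)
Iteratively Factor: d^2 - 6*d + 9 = (d - 3)*(d - 3)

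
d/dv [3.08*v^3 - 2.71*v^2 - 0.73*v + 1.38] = 9.24*v^2 - 5.42*v - 0.73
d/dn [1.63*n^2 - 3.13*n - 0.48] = 3.26*n - 3.13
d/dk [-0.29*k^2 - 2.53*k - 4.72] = -0.58*k - 2.53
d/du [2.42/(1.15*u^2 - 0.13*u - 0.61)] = (0.3146 - 5.566*u)/(-1.15*u^2 + 0.13*u + 0.61)^2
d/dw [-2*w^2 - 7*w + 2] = -4*w - 7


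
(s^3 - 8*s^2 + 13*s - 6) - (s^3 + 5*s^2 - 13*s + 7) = -13*s^2 + 26*s - 13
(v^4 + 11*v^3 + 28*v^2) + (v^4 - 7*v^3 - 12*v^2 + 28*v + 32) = 2*v^4 + 4*v^3 + 16*v^2 + 28*v + 32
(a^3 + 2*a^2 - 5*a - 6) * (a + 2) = a^4 + 4*a^3 - a^2 - 16*a - 12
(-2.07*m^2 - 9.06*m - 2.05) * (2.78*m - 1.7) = -5.7546*m^3 - 21.6678*m^2 + 9.703*m + 3.485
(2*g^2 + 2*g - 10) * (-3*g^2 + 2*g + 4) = -6*g^4 - 2*g^3 + 42*g^2 - 12*g - 40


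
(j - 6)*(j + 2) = j^2 - 4*j - 12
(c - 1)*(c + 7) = c^2 + 6*c - 7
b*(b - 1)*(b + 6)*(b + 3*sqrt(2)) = b^4 + 3*sqrt(2)*b^3 + 5*b^3 - 6*b^2 + 15*sqrt(2)*b^2 - 18*sqrt(2)*b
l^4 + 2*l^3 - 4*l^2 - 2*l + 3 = (l - 1)^2*(l + 1)*(l + 3)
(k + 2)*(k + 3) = k^2 + 5*k + 6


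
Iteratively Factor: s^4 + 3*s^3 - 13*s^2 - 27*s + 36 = (s + 3)*(s^3 - 13*s + 12) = (s + 3)*(s + 4)*(s^2 - 4*s + 3) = (s - 1)*(s + 3)*(s + 4)*(s - 3)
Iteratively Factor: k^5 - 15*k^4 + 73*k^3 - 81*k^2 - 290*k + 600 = (k - 5)*(k^4 - 10*k^3 + 23*k^2 + 34*k - 120) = (k - 5)^2*(k^3 - 5*k^2 - 2*k + 24) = (k - 5)^2*(k - 3)*(k^2 - 2*k - 8) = (k - 5)^2*(k - 3)*(k + 2)*(k - 4)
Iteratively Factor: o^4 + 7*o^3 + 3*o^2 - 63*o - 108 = (o + 3)*(o^3 + 4*o^2 - 9*o - 36) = (o + 3)^2*(o^2 + o - 12) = (o + 3)^2*(o + 4)*(o - 3)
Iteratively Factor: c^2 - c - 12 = (c - 4)*(c + 3)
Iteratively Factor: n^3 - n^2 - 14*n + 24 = (n - 3)*(n^2 + 2*n - 8) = (n - 3)*(n + 4)*(n - 2)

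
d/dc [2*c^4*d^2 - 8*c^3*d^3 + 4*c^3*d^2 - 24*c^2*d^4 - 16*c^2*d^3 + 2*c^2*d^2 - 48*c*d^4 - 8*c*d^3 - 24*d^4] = 4*d^2*(2*c^3 - 6*c^2*d + 3*c^2 - 12*c*d^2 - 8*c*d + c - 12*d^2 - 2*d)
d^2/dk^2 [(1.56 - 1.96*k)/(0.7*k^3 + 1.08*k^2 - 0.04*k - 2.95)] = (-5.7624*k^5 + 0.282239999999998*k^4 + 14.187712*k^3 - 37.913376*k^2 - 18.543312*k + 10.407872)/(0.343*k^9 + 1.5876*k^8 + 2.39064*k^7 - 3.258228*k^6 - 13.517808*k^5 - 9.821856*k^4 + 19.039826*k^3 + 28.18194*k^2 - 1.0443*k - 25.672375)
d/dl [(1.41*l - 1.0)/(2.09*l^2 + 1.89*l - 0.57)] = (-2.9469*l^2 + 4.18*l + 1.0863)/(4.3681*l^4 + 7.9002*l^3 + 1.1895*l^2 - 2.1546*l + 0.3249)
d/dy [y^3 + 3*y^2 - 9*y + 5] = 3*y^2 + 6*y - 9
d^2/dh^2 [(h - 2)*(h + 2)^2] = 6*h + 4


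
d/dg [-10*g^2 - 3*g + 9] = -20*g - 3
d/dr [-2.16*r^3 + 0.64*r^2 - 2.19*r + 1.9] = -6.48*r^2 + 1.28*r - 2.19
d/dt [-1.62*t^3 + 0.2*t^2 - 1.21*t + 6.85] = -4.86*t^2 + 0.4*t - 1.21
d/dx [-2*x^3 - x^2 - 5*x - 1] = -6*x^2 - 2*x - 5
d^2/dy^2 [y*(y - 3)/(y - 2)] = -4/(y^3 - 6*y^2 + 12*y - 8)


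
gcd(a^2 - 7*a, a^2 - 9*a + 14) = a - 7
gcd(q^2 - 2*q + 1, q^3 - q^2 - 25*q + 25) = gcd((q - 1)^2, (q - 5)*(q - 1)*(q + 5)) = q - 1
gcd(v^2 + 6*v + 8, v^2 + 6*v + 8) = v^2 + 6*v + 8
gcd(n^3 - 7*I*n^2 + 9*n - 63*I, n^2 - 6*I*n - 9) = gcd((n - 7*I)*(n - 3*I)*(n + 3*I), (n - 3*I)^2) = n - 3*I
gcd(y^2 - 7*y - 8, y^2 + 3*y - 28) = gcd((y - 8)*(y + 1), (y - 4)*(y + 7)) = 1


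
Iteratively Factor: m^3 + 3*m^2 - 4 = (m - 1)*(m^2 + 4*m + 4) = (m - 1)*(m + 2)*(m + 2)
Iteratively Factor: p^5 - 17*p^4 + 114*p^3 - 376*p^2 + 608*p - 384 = (p - 3)*(p^4 - 14*p^3 + 72*p^2 - 160*p + 128) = (p - 3)*(p - 2)*(p^3 - 12*p^2 + 48*p - 64) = (p - 4)*(p - 3)*(p - 2)*(p^2 - 8*p + 16) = (p - 4)^2*(p - 3)*(p - 2)*(p - 4)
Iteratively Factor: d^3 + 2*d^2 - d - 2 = (d + 1)*(d^2 + d - 2) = (d + 1)*(d + 2)*(d - 1)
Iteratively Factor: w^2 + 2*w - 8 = (w + 4)*(w - 2)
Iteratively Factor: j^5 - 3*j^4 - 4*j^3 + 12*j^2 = (j)*(j^4 - 3*j^3 - 4*j^2 + 12*j) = j*(j + 2)*(j^3 - 5*j^2 + 6*j) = j*(j - 3)*(j + 2)*(j^2 - 2*j) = j*(j - 3)*(j - 2)*(j + 2)*(j)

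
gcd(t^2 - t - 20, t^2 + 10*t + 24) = t + 4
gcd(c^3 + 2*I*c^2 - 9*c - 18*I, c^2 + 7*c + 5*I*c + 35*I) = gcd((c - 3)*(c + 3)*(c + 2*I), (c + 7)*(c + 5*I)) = 1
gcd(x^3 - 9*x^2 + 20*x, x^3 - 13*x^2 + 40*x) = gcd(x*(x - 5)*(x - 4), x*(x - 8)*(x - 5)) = x^2 - 5*x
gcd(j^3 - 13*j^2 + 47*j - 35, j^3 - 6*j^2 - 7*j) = j - 7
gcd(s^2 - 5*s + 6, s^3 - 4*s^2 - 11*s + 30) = s - 2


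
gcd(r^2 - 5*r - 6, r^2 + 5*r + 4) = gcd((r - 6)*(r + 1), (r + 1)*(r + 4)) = r + 1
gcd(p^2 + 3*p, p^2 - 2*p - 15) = p + 3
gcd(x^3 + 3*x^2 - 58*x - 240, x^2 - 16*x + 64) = x - 8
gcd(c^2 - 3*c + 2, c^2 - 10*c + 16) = c - 2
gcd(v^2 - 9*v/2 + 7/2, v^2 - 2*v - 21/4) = v - 7/2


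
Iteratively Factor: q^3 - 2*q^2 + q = (q - 1)*(q^2 - q) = (q - 1)^2*(q)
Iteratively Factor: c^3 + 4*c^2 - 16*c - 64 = (c - 4)*(c^2 + 8*c + 16) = (c - 4)*(c + 4)*(c + 4)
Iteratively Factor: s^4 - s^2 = (s - 1)*(s^3 + s^2) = s*(s - 1)*(s^2 + s) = s*(s - 1)*(s + 1)*(s)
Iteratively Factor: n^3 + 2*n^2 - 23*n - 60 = (n - 5)*(n^2 + 7*n + 12) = (n - 5)*(n + 3)*(n + 4)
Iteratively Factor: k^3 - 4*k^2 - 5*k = (k)*(k^2 - 4*k - 5) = k*(k + 1)*(k - 5)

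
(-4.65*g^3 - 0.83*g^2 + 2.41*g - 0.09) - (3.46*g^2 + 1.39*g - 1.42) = -4.65*g^3 - 4.29*g^2 + 1.02*g + 1.33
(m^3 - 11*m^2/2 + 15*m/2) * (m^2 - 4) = m^5 - 11*m^4/2 + 7*m^3/2 + 22*m^2 - 30*m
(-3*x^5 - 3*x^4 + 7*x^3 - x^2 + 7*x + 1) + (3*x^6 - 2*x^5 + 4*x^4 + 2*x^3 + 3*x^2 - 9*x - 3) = 3*x^6 - 5*x^5 + x^4 + 9*x^3 + 2*x^2 - 2*x - 2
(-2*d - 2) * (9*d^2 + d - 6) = -18*d^3 - 20*d^2 + 10*d + 12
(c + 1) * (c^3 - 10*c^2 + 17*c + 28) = c^4 - 9*c^3 + 7*c^2 + 45*c + 28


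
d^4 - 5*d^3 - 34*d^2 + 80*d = d*(d - 8)*(d - 2)*(d + 5)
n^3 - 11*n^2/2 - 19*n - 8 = (n - 8)*(n + 1/2)*(n + 2)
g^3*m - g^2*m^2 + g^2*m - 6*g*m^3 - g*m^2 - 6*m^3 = (g - 3*m)*(g + 2*m)*(g*m + m)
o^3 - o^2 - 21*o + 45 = (o - 3)^2*(o + 5)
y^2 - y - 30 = (y - 6)*(y + 5)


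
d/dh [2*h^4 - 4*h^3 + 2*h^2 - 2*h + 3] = 8*h^3 - 12*h^2 + 4*h - 2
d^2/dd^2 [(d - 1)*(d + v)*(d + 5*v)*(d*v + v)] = 2*v*(6*d^2 + 18*d*v + 5*v^2 - 1)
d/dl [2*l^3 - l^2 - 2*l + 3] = 6*l^2 - 2*l - 2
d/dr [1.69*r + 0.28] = 1.69000000000000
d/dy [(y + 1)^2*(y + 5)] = (y + 1)*(3*y + 11)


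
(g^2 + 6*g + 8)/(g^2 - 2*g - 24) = (g + 2)/(g - 6)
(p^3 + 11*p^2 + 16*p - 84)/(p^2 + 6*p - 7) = (p^2 + 4*p - 12)/(p - 1)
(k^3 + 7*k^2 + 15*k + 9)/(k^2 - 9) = (k^2 + 4*k + 3)/(k - 3)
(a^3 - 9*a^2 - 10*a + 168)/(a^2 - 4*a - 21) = (a^2 - 2*a - 24)/(a + 3)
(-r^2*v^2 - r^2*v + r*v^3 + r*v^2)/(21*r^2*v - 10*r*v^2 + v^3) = r*(-r*v - r + v^2 + v)/(21*r^2 - 10*r*v + v^2)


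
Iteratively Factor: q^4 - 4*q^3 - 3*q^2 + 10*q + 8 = (q + 1)*(q^3 - 5*q^2 + 2*q + 8) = (q - 4)*(q + 1)*(q^2 - q - 2) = (q - 4)*(q + 1)^2*(q - 2)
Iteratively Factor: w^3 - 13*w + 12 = (w + 4)*(w^2 - 4*w + 3) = (w - 1)*(w + 4)*(w - 3)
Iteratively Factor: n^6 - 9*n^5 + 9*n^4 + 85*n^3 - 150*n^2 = (n - 5)*(n^5 - 4*n^4 - 11*n^3 + 30*n^2) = n*(n - 5)*(n^4 - 4*n^3 - 11*n^2 + 30*n) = n^2*(n - 5)*(n^3 - 4*n^2 - 11*n + 30) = n^2*(n - 5)^2*(n^2 + n - 6) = n^2*(n - 5)^2*(n + 3)*(n - 2)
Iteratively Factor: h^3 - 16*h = (h - 4)*(h^2 + 4*h) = h*(h - 4)*(h + 4)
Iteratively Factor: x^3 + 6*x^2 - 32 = (x - 2)*(x^2 + 8*x + 16) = (x - 2)*(x + 4)*(x + 4)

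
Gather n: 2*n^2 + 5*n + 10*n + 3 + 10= 2*n^2 + 15*n + 13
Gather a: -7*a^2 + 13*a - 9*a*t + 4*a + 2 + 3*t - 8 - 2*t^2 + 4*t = -7*a^2 + a*(17 - 9*t) - 2*t^2 + 7*t - 6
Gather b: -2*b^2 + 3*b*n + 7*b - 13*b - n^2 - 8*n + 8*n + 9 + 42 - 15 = -2*b^2 + b*(3*n - 6) - n^2 + 36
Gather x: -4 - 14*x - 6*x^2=-6*x^2 - 14*x - 4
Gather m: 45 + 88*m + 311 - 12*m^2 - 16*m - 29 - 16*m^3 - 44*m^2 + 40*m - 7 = -16*m^3 - 56*m^2 + 112*m + 320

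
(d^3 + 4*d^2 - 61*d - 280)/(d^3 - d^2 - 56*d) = (d + 5)/d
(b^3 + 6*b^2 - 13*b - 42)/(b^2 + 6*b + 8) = (b^2 + 4*b - 21)/(b + 4)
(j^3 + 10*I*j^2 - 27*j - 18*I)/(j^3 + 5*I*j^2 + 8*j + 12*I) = (j + 3*I)/(j - 2*I)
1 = 1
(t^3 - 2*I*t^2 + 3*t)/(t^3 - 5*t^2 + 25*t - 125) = t*(t^2 - 2*I*t + 3)/(t^3 - 5*t^2 + 25*t - 125)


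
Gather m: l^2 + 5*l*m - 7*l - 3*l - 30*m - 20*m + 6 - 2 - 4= l^2 - 10*l + m*(5*l - 50)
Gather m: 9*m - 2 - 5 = 9*m - 7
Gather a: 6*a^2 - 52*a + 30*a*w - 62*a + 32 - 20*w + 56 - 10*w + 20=6*a^2 + a*(30*w - 114) - 30*w + 108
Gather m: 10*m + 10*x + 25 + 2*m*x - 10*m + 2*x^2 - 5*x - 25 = 2*m*x + 2*x^2 + 5*x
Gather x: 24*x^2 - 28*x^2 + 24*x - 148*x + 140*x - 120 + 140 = -4*x^2 + 16*x + 20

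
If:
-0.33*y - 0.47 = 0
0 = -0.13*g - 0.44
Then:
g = -3.38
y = -1.42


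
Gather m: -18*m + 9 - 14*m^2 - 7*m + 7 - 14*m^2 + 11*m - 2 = -28*m^2 - 14*m + 14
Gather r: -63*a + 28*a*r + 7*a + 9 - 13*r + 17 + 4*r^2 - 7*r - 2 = -56*a + 4*r^2 + r*(28*a - 20) + 24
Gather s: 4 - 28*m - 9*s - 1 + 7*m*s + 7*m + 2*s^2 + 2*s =-21*m + 2*s^2 + s*(7*m - 7) + 3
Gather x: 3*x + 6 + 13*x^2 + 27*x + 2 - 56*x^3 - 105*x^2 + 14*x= -56*x^3 - 92*x^2 + 44*x + 8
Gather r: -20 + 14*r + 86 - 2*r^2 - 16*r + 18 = -2*r^2 - 2*r + 84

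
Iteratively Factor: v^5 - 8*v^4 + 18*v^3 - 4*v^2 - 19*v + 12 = (v - 1)*(v^4 - 7*v^3 + 11*v^2 + 7*v - 12) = (v - 1)^2*(v^3 - 6*v^2 + 5*v + 12) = (v - 3)*(v - 1)^2*(v^2 - 3*v - 4) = (v - 3)*(v - 1)^2*(v + 1)*(v - 4)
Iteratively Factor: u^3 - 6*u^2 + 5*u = (u - 1)*(u^2 - 5*u) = (u - 5)*(u - 1)*(u)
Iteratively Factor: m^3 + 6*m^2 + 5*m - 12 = (m + 3)*(m^2 + 3*m - 4) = (m - 1)*(m + 3)*(m + 4)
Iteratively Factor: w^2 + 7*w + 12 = (w + 4)*(w + 3)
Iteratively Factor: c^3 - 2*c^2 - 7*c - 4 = (c - 4)*(c^2 + 2*c + 1) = (c - 4)*(c + 1)*(c + 1)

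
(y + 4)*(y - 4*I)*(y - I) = y^3 + 4*y^2 - 5*I*y^2 - 4*y - 20*I*y - 16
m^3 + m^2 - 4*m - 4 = (m - 2)*(m + 1)*(m + 2)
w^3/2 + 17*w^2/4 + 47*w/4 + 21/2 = (w/2 + 1)*(w + 3)*(w + 7/2)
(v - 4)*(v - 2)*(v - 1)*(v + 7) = v^4 - 35*v^2 + 90*v - 56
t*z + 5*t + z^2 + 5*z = (t + z)*(z + 5)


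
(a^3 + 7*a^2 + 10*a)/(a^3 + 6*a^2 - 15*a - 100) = a*(a + 2)/(a^2 + a - 20)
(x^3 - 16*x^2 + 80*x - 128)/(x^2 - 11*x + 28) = (x^2 - 12*x + 32)/(x - 7)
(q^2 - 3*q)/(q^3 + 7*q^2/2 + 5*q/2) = 2*(q - 3)/(2*q^2 + 7*q + 5)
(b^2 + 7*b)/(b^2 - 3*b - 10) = b*(b + 7)/(b^2 - 3*b - 10)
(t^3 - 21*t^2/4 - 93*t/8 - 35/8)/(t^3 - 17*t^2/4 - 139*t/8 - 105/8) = (2*t + 1)/(2*t + 3)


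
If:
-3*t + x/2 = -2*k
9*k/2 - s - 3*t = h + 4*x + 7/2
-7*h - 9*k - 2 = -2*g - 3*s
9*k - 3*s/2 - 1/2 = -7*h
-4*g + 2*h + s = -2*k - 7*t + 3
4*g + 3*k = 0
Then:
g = -2185/13896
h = 1417/6948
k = 2185/10422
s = 19555/10422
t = -55/1158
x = -5855/5211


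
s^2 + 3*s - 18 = (s - 3)*(s + 6)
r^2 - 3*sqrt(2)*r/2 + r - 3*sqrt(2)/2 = (r + 1)*(r - 3*sqrt(2)/2)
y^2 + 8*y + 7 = (y + 1)*(y + 7)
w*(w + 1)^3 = w^4 + 3*w^3 + 3*w^2 + w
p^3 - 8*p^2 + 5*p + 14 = (p - 7)*(p - 2)*(p + 1)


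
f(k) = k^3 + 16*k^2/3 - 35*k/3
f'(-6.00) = 32.33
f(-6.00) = 46.00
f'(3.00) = 47.33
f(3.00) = 40.00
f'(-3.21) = -14.99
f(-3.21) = 59.33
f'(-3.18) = -15.25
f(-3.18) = 58.88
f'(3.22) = 53.79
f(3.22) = 51.12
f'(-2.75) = -18.31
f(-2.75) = 51.62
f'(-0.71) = -17.73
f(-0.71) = 10.61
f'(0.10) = -10.57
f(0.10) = -1.11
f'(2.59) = 36.08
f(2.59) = 22.93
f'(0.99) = 1.83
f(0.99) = -5.35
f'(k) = 3*k^2 + 32*k/3 - 35/3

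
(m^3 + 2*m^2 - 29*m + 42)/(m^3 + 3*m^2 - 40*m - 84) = (m^2 - 5*m + 6)/(m^2 - 4*m - 12)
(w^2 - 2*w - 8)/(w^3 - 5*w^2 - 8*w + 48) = (w + 2)/(w^2 - w - 12)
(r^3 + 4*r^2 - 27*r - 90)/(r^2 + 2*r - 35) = (r^2 + 9*r + 18)/(r + 7)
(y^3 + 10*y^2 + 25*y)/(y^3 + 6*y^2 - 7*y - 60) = y*(y + 5)/(y^2 + y - 12)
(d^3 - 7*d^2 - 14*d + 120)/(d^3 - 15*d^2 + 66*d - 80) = (d^2 - 2*d - 24)/(d^2 - 10*d + 16)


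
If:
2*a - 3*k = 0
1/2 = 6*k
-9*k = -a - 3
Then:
No Solution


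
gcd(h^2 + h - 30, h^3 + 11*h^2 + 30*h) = h + 6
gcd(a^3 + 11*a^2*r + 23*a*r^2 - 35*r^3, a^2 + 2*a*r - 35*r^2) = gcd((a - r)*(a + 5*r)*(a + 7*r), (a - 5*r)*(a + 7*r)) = a + 7*r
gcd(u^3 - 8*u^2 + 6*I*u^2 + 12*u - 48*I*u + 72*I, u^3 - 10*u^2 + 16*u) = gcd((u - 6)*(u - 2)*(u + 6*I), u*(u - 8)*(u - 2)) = u - 2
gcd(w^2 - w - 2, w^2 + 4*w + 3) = w + 1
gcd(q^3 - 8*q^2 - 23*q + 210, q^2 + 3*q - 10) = q + 5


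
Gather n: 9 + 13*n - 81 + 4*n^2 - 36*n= 4*n^2 - 23*n - 72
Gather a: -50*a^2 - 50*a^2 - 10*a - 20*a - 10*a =-100*a^2 - 40*a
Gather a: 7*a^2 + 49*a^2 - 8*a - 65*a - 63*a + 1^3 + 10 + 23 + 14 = 56*a^2 - 136*a + 48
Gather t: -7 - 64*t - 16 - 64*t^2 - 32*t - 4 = -64*t^2 - 96*t - 27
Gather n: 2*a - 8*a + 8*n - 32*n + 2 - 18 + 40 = -6*a - 24*n + 24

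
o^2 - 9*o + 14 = (o - 7)*(o - 2)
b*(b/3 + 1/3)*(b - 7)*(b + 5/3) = b^4/3 - 13*b^3/9 - 17*b^2/3 - 35*b/9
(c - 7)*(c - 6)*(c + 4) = c^3 - 9*c^2 - 10*c + 168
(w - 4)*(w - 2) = w^2 - 6*w + 8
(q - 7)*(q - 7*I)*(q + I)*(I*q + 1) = I*q^4 + 7*q^3 - 7*I*q^3 - 49*q^2 + I*q^2 + 7*q - 7*I*q - 49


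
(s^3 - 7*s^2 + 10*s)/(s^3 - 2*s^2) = (s - 5)/s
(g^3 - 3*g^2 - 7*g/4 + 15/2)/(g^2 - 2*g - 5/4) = (2*g^2 - g - 6)/(2*g + 1)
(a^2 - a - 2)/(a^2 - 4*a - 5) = (a - 2)/(a - 5)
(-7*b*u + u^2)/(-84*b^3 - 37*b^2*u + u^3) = u/(12*b^2 + 7*b*u + u^2)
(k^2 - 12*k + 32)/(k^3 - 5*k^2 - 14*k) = (-k^2 + 12*k - 32)/(k*(-k^2 + 5*k + 14))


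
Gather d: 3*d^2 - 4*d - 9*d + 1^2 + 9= 3*d^2 - 13*d + 10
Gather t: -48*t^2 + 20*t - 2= -48*t^2 + 20*t - 2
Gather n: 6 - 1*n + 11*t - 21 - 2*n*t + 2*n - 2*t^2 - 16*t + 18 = n*(1 - 2*t) - 2*t^2 - 5*t + 3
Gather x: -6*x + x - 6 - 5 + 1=-5*x - 10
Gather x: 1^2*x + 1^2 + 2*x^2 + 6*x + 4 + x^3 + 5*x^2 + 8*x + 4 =x^3 + 7*x^2 + 15*x + 9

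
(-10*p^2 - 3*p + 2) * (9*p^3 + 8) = -90*p^5 - 27*p^4 + 18*p^3 - 80*p^2 - 24*p + 16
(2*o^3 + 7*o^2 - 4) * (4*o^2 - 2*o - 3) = 8*o^5 + 24*o^4 - 20*o^3 - 37*o^2 + 8*o + 12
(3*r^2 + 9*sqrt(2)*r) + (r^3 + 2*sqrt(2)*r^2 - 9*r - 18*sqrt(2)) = r^3 + 2*sqrt(2)*r^2 + 3*r^2 - 9*r + 9*sqrt(2)*r - 18*sqrt(2)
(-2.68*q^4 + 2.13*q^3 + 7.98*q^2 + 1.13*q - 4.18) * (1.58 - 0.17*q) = 0.4556*q^5 - 4.5965*q^4 + 2.0088*q^3 + 12.4163*q^2 + 2.496*q - 6.6044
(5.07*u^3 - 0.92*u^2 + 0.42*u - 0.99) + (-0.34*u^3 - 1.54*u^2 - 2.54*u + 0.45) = 4.73*u^3 - 2.46*u^2 - 2.12*u - 0.54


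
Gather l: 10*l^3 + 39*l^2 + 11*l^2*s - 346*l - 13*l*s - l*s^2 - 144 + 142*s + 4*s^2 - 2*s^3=10*l^3 + l^2*(11*s + 39) + l*(-s^2 - 13*s - 346) - 2*s^3 + 4*s^2 + 142*s - 144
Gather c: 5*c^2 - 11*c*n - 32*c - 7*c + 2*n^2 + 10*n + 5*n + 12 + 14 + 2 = 5*c^2 + c*(-11*n - 39) + 2*n^2 + 15*n + 28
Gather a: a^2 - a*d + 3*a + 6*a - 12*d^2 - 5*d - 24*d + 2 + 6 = a^2 + a*(9 - d) - 12*d^2 - 29*d + 8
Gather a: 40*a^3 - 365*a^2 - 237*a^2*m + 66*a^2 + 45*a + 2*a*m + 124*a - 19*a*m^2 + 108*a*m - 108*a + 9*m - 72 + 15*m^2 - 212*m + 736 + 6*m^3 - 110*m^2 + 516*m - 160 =40*a^3 + a^2*(-237*m - 299) + a*(-19*m^2 + 110*m + 61) + 6*m^3 - 95*m^2 + 313*m + 504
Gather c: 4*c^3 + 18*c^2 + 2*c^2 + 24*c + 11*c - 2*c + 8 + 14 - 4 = 4*c^3 + 20*c^2 + 33*c + 18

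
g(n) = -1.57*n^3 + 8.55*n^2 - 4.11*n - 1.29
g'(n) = -4.71*n^2 + 17.1*n - 4.11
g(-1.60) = 33.60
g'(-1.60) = -43.53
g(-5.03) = 435.51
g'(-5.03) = -209.29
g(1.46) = 6.05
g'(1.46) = 10.82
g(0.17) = -1.75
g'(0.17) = -1.34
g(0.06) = -1.51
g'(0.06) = -3.10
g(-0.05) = -1.06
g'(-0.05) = -4.98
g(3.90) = 19.60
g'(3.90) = -9.06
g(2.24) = 14.76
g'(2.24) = 10.56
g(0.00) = -1.29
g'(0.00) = -4.11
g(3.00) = 20.94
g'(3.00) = 4.80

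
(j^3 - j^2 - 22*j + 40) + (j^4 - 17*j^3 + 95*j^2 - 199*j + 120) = j^4 - 16*j^3 + 94*j^2 - 221*j + 160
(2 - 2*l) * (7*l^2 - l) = -14*l^3 + 16*l^2 - 2*l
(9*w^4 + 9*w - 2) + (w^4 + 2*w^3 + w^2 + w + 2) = 10*w^4 + 2*w^3 + w^2 + 10*w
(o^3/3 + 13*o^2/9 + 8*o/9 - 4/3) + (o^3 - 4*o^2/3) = 4*o^3/3 + o^2/9 + 8*o/9 - 4/3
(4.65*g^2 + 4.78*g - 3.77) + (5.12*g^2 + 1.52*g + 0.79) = 9.77*g^2 + 6.3*g - 2.98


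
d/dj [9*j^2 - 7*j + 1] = 18*j - 7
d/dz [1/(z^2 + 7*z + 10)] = (-2*z - 7)/(z^2 + 7*z + 10)^2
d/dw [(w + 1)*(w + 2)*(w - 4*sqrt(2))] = 3*w^2 - 8*sqrt(2)*w + 6*w - 12*sqrt(2) + 2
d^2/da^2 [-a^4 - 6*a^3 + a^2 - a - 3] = -12*a^2 - 36*a + 2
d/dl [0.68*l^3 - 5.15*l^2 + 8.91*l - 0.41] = 2.04*l^2 - 10.3*l + 8.91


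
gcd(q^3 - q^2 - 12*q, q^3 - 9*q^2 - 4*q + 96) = q^2 - q - 12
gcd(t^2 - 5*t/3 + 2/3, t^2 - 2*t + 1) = t - 1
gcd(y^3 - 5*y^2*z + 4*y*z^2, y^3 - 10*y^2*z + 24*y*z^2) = y^2 - 4*y*z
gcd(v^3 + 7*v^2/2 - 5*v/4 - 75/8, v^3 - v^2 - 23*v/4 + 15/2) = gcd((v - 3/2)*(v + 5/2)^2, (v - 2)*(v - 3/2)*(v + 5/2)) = v^2 + v - 15/4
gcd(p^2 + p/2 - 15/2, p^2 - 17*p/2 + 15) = p - 5/2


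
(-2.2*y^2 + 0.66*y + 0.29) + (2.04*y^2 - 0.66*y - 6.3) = -0.16*y^2 - 6.01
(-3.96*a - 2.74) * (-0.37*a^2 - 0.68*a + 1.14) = 1.4652*a^3 + 3.7066*a^2 - 2.6512*a - 3.1236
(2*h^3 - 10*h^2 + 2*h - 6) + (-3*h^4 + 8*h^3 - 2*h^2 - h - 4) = -3*h^4 + 10*h^3 - 12*h^2 + h - 10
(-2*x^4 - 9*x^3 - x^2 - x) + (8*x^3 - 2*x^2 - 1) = -2*x^4 - x^3 - 3*x^2 - x - 1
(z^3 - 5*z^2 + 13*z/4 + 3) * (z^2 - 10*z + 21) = z^5 - 15*z^4 + 297*z^3/4 - 269*z^2/2 + 153*z/4 + 63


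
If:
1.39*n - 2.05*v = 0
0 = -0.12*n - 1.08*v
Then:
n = 0.00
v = 0.00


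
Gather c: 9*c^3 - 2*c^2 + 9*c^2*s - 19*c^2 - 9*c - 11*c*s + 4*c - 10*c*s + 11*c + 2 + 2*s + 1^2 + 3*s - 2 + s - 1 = 9*c^3 + c^2*(9*s - 21) + c*(6 - 21*s) + 6*s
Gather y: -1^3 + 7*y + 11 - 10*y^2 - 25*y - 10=-10*y^2 - 18*y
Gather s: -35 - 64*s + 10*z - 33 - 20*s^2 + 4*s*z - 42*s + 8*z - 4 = -20*s^2 + s*(4*z - 106) + 18*z - 72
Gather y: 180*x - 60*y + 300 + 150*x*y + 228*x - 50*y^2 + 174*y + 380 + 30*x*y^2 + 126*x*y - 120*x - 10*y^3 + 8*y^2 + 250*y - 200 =288*x - 10*y^3 + y^2*(30*x - 42) + y*(276*x + 364) + 480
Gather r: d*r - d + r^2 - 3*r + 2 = -d + r^2 + r*(d - 3) + 2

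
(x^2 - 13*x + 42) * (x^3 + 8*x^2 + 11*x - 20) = x^5 - 5*x^4 - 51*x^3 + 173*x^2 + 722*x - 840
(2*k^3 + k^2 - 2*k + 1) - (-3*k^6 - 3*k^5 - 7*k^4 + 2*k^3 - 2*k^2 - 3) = 3*k^6 + 3*k^5 + 7*k^4 + 3*k^2 - 2*k + 4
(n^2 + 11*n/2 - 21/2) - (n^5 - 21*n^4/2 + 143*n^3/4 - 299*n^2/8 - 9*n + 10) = -n^5 + 21*n^4/2 - 143*n^3/4 + 307*n^2/8 + 29*n/2 - 41/2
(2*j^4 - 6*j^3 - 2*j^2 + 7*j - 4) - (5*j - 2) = 2*j^4 - 6*j^3 - 2*j^2 + 2*j - 2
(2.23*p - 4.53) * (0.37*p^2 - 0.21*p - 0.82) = 0.8251*p^3 - 2.1444*p^2 - 0.8773*p + 3.7146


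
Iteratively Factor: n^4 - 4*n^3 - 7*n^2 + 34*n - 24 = (n - 4)*(n^3 - 7*n + 6) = (n - 4)*(n - 1)*(n^2 + n - 6) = (n - 4)*(n - 2)*(n - 1)*(n + 3)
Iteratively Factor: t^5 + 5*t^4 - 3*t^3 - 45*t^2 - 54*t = (t)*(t^4 + 5*t^3 - 3*t^2 - 45*t - 54) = t*(t - 3)*(t^3 + 8*t^2 + 21*t + 18) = t*(t - 3)*(t + 2)*(t^2 + 6*t + 9) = t*(t - 3)*(t + 2)*(t + 3)*(t + 3)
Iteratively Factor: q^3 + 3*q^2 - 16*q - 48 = (q + 4)*(q^2 - q - 12) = (q - 4)*(q + 4)*(q + 3)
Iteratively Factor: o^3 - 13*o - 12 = (o - 4)*(o^2 + 4*o + 3) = (o - 4)*(o + 3)*(o + 1)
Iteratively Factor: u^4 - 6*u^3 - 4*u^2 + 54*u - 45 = (u - 5)*(u^3 - u^2 - 9*u + 9) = (u - 5)*(u - 3)*(u^2 + 2*u - 3) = (u - 5)*(u - 3)*(u + 3)*(u - 1)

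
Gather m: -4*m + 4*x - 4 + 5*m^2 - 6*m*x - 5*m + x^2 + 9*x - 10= 5*m^2 + m*(-6*x - 9) + x^2 + 13*x - 14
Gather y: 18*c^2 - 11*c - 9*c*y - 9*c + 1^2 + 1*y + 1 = 18*c^2 - 20*c + y*(1 - 9*c) + 2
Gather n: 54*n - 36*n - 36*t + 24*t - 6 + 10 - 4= 18*n - 12*t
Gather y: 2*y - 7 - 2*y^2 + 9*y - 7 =-2*y^2 + 11*y - 14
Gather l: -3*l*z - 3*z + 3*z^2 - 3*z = -3*l*z + 3*z^2 - 6*z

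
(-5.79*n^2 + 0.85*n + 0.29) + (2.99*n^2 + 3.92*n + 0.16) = -2.8*n^2 + 4.77*n + 0.45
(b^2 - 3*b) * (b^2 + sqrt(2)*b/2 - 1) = b^4 - 3*b^3 + sqrt(2)*b^3/2 - 3*sqrt(2)*b^2/2 - b^2 + 3*b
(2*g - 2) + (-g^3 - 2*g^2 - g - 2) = -g^3 - 2*g^2 + g - 4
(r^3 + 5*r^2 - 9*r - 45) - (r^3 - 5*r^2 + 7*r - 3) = 10*r^2 - 16*r - 42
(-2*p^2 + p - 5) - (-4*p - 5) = -2*p^2 + 5*p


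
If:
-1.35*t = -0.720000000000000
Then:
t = 0.53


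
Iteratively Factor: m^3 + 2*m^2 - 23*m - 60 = (m + 3)*(m^2 - m - 20) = (m + 3)*(m + 4)*(m - 5)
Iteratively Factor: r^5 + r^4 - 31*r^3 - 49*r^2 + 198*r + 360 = (r + 2)*(r^4 - r^3 - 29*r^2 + 9*r + 180) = (r - 3)*(r + 2)*(r^3 + 2*r^2 - 23*r - 60) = (r - 3)*(r + 2)*(r + 4)*(r^2 - 2*r - 15) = (r - 5)*(r - 3)*(r + 2)*(r + 4)*(r + 3)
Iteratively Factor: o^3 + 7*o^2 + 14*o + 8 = (o + 2)*(o^2 + 5*o + 4) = (o + 1)*(o + 2)*(o + 4)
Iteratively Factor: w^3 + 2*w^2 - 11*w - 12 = (w + 4)*(w^2 - 2*w - 3) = (w + 1)*(w + 4)*(w - 3)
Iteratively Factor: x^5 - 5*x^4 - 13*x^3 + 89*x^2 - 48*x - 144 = (x - 3)*(x^4 - 2*x^3 - 19*x^2 + 32*x + 48) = (x - 3)*(x + 1)*(x^3 - 3*x^2 - 16*x + 48) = (x - 3)^2*(x + 1)*(x^2 - 16) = (x - 4)*(x - 3)^2*(x + 1)*(x + 4)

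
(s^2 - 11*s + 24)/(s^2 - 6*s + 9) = (s - 8)/(s - 3)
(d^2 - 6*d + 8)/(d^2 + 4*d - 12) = (d - 4)/(d + 6)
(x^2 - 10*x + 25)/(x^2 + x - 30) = (x - 5)/(x + 6)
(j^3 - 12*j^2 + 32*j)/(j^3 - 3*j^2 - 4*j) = (j - 8)/(j + 1)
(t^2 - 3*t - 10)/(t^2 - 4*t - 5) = (t + 2)/(t + 1)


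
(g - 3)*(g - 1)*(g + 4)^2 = g^4 + 4*g^3 - 13*g^2 - 40*g + 48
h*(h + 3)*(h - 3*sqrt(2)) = h^3 - 3*sqrt(2)*h^2 + 3*h^2 - 9*sqrt(2)*h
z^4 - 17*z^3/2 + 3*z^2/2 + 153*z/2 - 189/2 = (z - 7)*(z - 3)*(z - 3/2)*(z + 3)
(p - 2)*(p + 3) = p^2 + p - 6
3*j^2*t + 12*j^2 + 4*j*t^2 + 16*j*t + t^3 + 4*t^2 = (j + t)*(3*j + t)*(t + 4)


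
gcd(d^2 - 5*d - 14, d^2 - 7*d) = d - 7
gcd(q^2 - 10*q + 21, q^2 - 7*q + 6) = 1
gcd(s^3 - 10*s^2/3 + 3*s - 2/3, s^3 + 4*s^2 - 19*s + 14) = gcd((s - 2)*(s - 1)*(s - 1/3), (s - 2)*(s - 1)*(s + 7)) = s^2 - 3*s + 2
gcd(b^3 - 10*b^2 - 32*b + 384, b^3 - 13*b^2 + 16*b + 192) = b^2 - 16*b + 64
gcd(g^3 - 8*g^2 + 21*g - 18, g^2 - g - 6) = g - 3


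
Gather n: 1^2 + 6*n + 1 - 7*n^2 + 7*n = -7*n^2 + 13*n + 2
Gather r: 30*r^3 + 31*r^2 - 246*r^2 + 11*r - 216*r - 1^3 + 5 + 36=30*r^3 - 215*r^2 - 205*r + 40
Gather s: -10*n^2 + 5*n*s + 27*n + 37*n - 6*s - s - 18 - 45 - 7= -10*n^2 + 64*n + s*(5*n - 7) - 70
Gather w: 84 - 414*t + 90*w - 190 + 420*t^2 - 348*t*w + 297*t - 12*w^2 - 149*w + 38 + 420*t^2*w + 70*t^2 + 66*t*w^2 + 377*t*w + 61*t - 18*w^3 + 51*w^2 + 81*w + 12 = 490*t^2 - 56*t - 18*w^3 + w^2*(66*t + 39) + w*(420*t^2 + 29*t + 22) - 56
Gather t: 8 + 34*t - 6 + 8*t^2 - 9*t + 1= 8*t^2 + 25*t + 3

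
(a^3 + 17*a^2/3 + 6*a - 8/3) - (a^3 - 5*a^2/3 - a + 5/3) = 22*a^2/3 + 7*a - 13/3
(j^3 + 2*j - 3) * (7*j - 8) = 7*j^4 - 8*j^3 + 14*j^2 - 37*j + 24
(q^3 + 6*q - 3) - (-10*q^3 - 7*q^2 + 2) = 11*q^3 + 7*q^2 + 6*q - 5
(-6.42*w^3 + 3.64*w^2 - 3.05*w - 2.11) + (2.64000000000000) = -6.42*w^3 + 3.64*w^2 - 3.05*w + 0.53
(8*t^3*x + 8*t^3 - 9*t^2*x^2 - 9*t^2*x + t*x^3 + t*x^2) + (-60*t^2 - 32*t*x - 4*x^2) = 8*t^3*x + 8*t^3 - 9*t^2*x^2 - 9*t^2*x - 60*t^2 + t*x^3 + t*x^2 - 32*t*x - 4*x^2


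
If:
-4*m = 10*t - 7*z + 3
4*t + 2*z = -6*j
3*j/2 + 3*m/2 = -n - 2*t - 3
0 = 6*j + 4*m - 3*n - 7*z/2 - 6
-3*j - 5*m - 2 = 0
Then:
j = 139/699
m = -121/233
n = -488/233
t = -99/466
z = -40/233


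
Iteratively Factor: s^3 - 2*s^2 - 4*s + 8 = (s - 2)*(s^2 - 4) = (s - 2)*(s + 2)*(s - 2)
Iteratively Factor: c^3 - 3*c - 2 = (c + 1)*(c^2 - c - 2) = (c + 1)^2*(c - 2)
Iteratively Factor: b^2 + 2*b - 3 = (b + 3)*(b - 1)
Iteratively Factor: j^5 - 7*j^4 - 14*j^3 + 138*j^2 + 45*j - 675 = (j + 3)*(j^4 - 10*j^3 + 16*j^2 + 90*j - 225) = (j - 5)*(j + 3)*(j^3 - 5*j^2 - 9*j + 45) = (j - 5)^2*(j + 3)*(j^2 - 9) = (j - 5)^2*(j - 3)*(j + 3)*(j + 3)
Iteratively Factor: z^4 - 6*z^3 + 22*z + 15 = (z + 1)*(z^3 - 7*z^2 + 7*z + 15) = (z - 3)*(z + 1)*(z^2 - 4*z - 5) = (z - 5)*(z - 3)*(z + 1)*(z + 1)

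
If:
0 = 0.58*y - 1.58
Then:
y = 2.72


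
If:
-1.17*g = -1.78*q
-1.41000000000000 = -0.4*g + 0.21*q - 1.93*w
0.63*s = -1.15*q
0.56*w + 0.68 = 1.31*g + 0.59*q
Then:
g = 0.61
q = 0.40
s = -0.74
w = 0.65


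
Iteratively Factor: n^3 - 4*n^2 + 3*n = (n - 1)*(n^2 - 3*n) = (n - 3)*(n - 1)*(n)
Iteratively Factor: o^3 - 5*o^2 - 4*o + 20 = (o - 5)*(o^2 - 4) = (o - 5)*(o - 2)*(o + 2)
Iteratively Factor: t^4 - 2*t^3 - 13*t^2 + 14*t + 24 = (t + 1)*(t^3 - 3*t^2 - 10*t + 24) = (t - 4)*(t + 1)*(t^2 + t - 6) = (t - 4)*(t + 1)*(t + 3)*(t - 2)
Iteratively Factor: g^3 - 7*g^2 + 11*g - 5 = (g - 1)*(g^2 - 6*g + 5) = (g - 5)*(g - 1)*(g - 1)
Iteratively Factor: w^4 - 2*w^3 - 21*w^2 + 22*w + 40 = (w + 1)*(w^3 - 3*w^2 - 18*w + 40) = (w + 1)*(w + 4)*(w^2 - 7*w + 10) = (w - 5)*(w + 1)*(w + 4)*(w - 2)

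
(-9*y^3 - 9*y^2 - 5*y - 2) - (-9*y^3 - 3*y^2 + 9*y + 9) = -6*y^2 - 14*y - 11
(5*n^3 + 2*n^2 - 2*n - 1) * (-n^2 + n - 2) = -5*n^5 + 3*n^4 - 6*n^3 - 5*n^2 + 3*n + 2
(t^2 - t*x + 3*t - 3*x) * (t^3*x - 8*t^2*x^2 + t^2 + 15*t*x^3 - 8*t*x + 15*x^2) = t^5*x - 9*t^4*x^2 + 3*t^4*x + t^4 + 23*t^3*x^3 - 27*t^3*x^2 - 9*t^3*x + 3*t^3 - 15*t^2*x^4 + 69*t^2*x^3 + 23*t^2*x^2 - 27*t^2*x - 45*t*x^4 - 15*t*x^3 + 69*t*x^2 - 45*x^3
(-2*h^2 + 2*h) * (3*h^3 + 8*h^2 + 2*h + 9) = -6*h^5 - 10*h^4 + 12*h^3 - 14*h^2 + 18*h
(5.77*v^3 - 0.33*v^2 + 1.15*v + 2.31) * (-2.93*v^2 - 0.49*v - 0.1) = -16.9061*v^5 - 1.8604*v^4 - 3.7848*v^3 - 7.2988*v^2 - 1.2469*v - 0.231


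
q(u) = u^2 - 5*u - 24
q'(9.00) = 13.00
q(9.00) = 12.00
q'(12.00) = 19.00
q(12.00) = 60.00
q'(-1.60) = -8.20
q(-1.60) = -13.44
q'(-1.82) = -8.64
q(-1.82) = -11.59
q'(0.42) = -4.16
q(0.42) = -25.92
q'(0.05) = -4.90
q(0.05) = -24.25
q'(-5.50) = -16.00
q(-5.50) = 33.75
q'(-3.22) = -11.44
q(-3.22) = 2.47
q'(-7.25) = -19.50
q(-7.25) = 64.81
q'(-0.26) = -5.52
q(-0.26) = -22.63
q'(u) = 2*u - 5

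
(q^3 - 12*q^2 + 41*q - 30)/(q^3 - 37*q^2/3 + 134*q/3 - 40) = 3*(q - 1)/(3*q - 4)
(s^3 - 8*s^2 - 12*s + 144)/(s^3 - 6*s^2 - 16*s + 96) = (s - 6)/(s - 4)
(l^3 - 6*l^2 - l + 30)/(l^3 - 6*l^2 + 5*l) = (l^2 - l - 6)/(l*(l - 1))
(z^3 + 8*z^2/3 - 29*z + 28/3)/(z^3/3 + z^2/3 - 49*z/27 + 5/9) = 9*(z^2 + 3*z - 28)/(3*z^2 + 4*z - 15)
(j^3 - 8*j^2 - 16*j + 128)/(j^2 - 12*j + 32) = j + 4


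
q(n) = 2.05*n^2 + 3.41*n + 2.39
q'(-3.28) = -10.04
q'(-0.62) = 0.87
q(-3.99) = 21.42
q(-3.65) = 17.25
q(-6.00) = 55.73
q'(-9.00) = -33.49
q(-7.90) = 103.39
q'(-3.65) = -11.56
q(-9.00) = 137.75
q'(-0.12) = 2.92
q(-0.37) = 1.41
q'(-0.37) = 1.89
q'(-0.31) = 2.14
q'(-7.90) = -28.98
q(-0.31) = 1.53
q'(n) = 4.1*n + 3.41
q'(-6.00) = -21.19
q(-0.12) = 2.01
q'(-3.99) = -12.95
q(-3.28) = 13.26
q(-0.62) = 1.06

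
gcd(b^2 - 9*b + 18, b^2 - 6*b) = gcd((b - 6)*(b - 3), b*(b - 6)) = b - 6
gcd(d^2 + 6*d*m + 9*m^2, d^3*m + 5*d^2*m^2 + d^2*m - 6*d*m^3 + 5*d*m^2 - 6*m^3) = 1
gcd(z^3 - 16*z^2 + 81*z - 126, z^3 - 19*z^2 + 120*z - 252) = z^2 - 13*z + 42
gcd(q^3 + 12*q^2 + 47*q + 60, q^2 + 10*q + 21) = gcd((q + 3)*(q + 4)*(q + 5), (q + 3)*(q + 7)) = q + 3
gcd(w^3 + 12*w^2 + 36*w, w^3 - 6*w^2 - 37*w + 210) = w + 6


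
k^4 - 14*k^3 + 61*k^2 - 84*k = k*(k - 7)*(k - 4)*(k - 3)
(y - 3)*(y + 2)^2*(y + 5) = y^4 + 6*y^3 - 3*y^2 - 52*y - 60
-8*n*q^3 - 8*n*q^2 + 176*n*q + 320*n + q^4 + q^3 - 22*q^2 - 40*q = (-8*n + q)*(q - 5)*(q + 2)*(q + 4)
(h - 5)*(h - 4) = h^2 - 9*h + 20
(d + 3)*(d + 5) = d^2 + 8*d + 15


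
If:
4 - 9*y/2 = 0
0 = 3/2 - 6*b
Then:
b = 1/4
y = 8/9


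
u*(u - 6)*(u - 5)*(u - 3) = u^4 - 14*u^3 + 63*u^2 - 90*u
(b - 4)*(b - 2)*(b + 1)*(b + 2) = b^4 - 3*b^3 - 8*b^2 + 12*b + 16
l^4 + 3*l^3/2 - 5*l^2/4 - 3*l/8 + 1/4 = (l - 1/2)^2*(l + 1/2)*(l + 2)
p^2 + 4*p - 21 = (p - 3)*(p + 7)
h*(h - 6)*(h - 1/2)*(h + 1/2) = h^4 - 6*h^3 - h^2/4 + 3*h/2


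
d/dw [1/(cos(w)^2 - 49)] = 2*sin(w)*cos(w)/(cos(w)^2 - 49)^2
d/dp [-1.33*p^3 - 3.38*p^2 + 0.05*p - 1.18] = -3.99*p^2 - 6.76*p + 0.05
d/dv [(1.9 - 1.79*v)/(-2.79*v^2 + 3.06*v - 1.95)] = (-4.9941*v^2 + 10.602*v - 2.3235)/(7.7841*v^4 - 17.0748*v^3 + 20.2446*v^2 - 11.934*v + 3.8025)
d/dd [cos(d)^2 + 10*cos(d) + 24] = -2*(cos(d) + 5)*sin(d)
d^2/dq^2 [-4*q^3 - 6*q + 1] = -24*q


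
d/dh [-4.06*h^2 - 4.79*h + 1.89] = -8.12*h - 4.79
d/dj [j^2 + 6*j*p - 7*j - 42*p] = 2*j + 6*p - 7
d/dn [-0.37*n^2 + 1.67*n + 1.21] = 1.67 - 0.74*n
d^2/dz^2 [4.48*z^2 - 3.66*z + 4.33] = 8.96000000000000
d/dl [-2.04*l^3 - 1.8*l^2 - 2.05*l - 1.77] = -6.12*l^2 - 3.6*l - 2.05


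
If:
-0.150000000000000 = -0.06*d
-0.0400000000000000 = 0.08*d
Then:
No Solution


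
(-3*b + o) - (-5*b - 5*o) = 2*b + 6*o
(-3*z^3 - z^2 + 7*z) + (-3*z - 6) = -3*z^3 - z^2 + 4*z - 6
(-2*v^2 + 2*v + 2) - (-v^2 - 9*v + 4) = -v^2 + 11*v - 2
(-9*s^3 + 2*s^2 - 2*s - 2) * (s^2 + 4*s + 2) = -9*s^5 - 34*s^4 - 12*s^3 - 6*s^2 - 12*s - 4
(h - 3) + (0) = h - 3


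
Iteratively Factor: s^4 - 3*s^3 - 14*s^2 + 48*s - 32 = (s + 4)*(s^3 - 7*s^2 + 14*s - 8) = (s - 1)*(s + 4)*(s^2 - 6*s + 8) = (s - 2)*(s - 1)*(s + 4)*(s - 4)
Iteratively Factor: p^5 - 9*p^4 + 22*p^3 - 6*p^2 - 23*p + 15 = (p - 3)*(p^4 - 6*p^3 + 4*p^2 + 6*p - 5) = (p - 3)*(p - 1)*(p^3 - 5*p^2 - p + 5) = (p - 5)*(p - 3)*(p - 1)*(p^2 - 1) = (p - 5)*(p - 3)*(p - 1)*(p + 1)*(p - 1)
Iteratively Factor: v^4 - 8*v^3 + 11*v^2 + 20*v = (v)*(v^3 - 8*v^2 + 11*v + 20) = v*(v + 1)*(v^2 - 9*v + 20) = v*(v - 4)*(v + 1)*(v - 5)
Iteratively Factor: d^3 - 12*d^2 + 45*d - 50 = (d - 5)*(d^2 - 7*d + 10) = (d - 5)^2*(d - 2)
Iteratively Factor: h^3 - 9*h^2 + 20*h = (h - 5)*(h^2 - 4*h) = h*(h - 5)*(h - 4)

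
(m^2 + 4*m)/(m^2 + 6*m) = (m + 4)/(m + 6)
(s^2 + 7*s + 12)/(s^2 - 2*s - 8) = (s^2 + 7*s + 12)/(s^2 - 2*s - 8)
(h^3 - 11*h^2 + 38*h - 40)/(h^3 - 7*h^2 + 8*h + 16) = (h^2 - 7*h + 10)/(h^2 - 3*h - 4)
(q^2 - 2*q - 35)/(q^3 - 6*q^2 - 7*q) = (q + 5)/(q*(q + 1))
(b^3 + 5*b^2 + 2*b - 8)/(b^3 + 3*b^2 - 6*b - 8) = (b^2 + b - 2)/(b^2 - b - 2)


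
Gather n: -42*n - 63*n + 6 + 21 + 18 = 45 - 105*n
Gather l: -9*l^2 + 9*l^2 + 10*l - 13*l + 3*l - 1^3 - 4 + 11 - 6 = 0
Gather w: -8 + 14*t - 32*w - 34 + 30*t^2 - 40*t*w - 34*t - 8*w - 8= 30*t^2 - 20*t + w*(-40*t - 40) - 50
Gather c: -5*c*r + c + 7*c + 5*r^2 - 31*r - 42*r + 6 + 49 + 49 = c*(8 - 5*r) + 5*r^2 - 73*r + 104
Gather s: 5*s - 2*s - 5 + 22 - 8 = 3*s + 9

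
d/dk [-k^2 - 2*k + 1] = -2*k - 2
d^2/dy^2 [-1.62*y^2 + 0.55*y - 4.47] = -3.24000000000000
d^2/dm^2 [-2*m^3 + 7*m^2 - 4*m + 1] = 14 - 12*m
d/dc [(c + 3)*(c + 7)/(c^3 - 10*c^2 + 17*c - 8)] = (-c^3 - 21*c^2 + 33*c + 437)/(c^5 - 19*c^4 + 115*c^3 - 241*c^2 + 208*c - 64)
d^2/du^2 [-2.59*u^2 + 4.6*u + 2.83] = -5.18000000000000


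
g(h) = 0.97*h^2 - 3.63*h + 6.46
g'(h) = 1.94*h - 3.63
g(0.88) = 4.02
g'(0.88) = -1.92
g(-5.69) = 58.52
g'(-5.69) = -14.67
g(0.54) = 4.78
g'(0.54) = -2.58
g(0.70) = 4.39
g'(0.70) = -2.27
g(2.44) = 3.38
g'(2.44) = 1.10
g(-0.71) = 9.53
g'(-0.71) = -5.01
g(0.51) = 4.86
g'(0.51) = -2.64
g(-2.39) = 20.68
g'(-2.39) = -8.27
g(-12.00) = 189.70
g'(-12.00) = -26.91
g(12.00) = 102.58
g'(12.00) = 19.65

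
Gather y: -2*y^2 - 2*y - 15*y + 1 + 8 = -2*y^2 - 17*y + 9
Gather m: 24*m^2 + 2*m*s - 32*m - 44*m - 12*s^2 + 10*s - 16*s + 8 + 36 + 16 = 24*m^2 + m*(2*s - 76) - 12*s^2 - 6*s + 60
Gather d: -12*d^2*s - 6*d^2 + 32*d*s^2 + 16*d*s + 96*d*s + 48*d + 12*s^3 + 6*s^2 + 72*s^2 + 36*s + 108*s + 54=d^2*(-12*s - 6) + d*(32*s^2 + 112*s + 48) + 12*s^3 + 78*s^2 + 144*s + 54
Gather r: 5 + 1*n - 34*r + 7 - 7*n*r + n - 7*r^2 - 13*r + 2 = 2*n - 7*r^2 + r*(-7*n - 47) + 14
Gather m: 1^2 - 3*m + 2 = 3 - 3*m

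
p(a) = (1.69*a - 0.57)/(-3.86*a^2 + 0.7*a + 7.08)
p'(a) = (1.69*a - 0.57)*(7.72*a - 0.7)/(-3.86*a^2 + 0.7*a + 7.08)^2 + 1.69/(-3.86*a^2 + 0.7*a + 7.08)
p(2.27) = -0.29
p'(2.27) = 0.29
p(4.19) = -0.11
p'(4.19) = 0.03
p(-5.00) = 0.10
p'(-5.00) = 0.02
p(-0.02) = -0.09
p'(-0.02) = 0.25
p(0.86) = 0.18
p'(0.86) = 0.58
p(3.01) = -0.18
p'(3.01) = 0.09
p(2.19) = -0.32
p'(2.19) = 0.35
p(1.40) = 3.63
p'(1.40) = 77.69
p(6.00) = -0.07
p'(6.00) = 0.01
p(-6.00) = 0.08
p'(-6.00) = 0.01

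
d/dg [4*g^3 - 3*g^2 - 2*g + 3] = 12*g^2 - 6*g - 2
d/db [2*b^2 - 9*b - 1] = 4*b - 9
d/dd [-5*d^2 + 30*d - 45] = 30 - 10*d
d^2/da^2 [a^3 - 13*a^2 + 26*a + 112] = 6*a - 26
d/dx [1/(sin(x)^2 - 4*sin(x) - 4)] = 2*(2 - sin(x))*cos(x)/(4*sin(x) + cos(x)^2 + 3)^2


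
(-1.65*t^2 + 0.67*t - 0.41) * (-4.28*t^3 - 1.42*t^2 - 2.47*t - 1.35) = 7.062*t^5 - 0.5246*t^4 + 4.8789*t^3 + 1.1548*t^2 + 0.1082*t + 0.5535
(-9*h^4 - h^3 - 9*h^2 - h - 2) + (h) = -9*h^4 - h^3 - 9*h^2 - 2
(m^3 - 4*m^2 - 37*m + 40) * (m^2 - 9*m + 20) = m^5 - 13*m^4 + 19*m^3 + 293*m^2 - 1100*m + 800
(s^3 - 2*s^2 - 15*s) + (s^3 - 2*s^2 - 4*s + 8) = 2*s^3 - 4*s^2 - 19*s + 8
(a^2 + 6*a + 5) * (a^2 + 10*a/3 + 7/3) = a^4 + 28*a^3/3 + 82*a^2/3 + 92*a/3 + 35/3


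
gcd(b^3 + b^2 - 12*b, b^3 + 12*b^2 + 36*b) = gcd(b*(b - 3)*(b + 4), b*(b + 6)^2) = b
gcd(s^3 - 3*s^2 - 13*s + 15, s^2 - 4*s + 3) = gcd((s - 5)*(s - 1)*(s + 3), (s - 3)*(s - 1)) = s - 1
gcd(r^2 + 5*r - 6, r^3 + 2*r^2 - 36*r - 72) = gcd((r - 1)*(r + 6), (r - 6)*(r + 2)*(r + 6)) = r + 6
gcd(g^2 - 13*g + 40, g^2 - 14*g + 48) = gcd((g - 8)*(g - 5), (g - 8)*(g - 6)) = g - 8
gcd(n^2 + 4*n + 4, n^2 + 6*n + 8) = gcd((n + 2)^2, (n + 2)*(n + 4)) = n + 2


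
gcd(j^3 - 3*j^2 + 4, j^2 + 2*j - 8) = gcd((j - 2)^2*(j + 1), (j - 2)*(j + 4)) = j - 2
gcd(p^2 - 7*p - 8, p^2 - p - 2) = p + 1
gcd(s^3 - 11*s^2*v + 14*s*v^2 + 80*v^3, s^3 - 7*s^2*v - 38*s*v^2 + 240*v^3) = s^2 - 13*s*v + 40*v^2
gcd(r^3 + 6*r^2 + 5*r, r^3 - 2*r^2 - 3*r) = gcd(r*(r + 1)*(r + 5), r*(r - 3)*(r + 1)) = r^2 + r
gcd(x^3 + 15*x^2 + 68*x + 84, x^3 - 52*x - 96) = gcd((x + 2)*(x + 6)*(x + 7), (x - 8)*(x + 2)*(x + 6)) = x^2 + 8*x + 12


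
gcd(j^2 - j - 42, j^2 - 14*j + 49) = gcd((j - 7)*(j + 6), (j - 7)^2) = j - 7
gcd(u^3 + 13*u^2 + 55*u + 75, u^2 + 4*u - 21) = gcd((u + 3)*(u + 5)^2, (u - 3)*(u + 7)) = 1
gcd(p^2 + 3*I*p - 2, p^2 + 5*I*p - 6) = p + 2*I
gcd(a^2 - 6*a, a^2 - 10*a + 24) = a - 6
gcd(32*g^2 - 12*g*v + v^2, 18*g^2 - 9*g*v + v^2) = 1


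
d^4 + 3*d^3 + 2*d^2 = d^2*(d + 1)*(d + 2)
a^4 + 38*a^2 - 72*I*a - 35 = (a - 5*I)*(a - I)^2*(a + 7*I)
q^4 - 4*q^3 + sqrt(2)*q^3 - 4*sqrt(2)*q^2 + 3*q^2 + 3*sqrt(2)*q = q*(q - 3)*(q - 1)*(q + sqrt(2))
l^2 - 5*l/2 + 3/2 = (l - 3/2)*(l - 1)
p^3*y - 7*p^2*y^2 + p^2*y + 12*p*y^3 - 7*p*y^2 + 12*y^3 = (p - 4*y)*(p - 3*y)*(p*y + y)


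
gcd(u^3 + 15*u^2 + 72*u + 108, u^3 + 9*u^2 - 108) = u^2 + 12*u + 36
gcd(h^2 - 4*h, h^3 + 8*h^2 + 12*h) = h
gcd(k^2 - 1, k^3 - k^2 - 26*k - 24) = k + 1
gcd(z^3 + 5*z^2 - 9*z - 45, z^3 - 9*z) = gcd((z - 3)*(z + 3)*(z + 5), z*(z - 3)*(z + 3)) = z^2 - 9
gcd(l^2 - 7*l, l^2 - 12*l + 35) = l - 7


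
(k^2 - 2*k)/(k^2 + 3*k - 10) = k/(k + 5)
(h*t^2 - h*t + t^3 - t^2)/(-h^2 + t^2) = t*(t - 1)/(-h + t)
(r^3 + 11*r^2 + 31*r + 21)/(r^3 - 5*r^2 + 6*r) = (r^3 + 11*r^2 + 31*r + 21)/(r*(r^2 - 5*r + 6))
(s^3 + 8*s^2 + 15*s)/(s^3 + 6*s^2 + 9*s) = (s + 5)/(s + 3)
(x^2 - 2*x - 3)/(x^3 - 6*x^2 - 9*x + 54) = (x + 1)/(x^2 - 3*x - 18)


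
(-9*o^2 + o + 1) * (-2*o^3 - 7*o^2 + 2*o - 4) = 18*o^5 + 61*o^4 - 27*o^3 + 31*o^2 - 2*o - 4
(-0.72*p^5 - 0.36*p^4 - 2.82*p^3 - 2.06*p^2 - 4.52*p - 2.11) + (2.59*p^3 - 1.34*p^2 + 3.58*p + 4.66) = -0.72*p^5 - 0.36*p^4 - 0.23*p^3 - 3.4*p^2 - 0.94*p + 2.55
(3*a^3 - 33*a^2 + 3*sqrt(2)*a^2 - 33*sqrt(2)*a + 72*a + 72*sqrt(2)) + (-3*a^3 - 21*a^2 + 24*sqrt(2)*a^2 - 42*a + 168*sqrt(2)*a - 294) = -54*a^2 + 27*sqrt(2)*a^2 + 30*a + 135*sqrt(2)*a - 294 + 72*sqrt(2)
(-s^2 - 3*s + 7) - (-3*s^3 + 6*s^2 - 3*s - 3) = 3*s^3 - 7*s^2 + 10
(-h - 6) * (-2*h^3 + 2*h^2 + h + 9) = 2*h^4 + 10*h^3 - 13*h^2 - 15*h - 54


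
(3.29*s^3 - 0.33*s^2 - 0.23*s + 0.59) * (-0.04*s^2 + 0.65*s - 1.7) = -0.1316*s^5 + 2.1517*s^4 - 5.7983*s^3 + 0.3879*s^2 + 0.7745*s - 1.003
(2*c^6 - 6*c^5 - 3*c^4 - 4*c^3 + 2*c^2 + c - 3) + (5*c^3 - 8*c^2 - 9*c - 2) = 2*c^6 - 6*c^5 - 3*c^4 + c^3 - 6*c^2 - 8*c - 5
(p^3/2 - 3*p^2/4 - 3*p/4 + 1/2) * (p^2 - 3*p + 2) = p^5/2 - 9*p^4/4 + 5*p^3/2 + 5*p^2/4 - 3*p + 1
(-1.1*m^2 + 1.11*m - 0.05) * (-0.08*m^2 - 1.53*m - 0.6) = 0.088*m^4 + 1.5942*m^3 - 1.0343*m^2 - 0.5895*m + 0.03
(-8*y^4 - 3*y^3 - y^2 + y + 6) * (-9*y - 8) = 72*y^5 + 91*y^4 + 33*y^3 - y^2 - 62*y - 48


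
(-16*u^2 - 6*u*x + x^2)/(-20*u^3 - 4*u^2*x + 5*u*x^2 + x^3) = (-8*u + x)/(-10*u^2 + 3*u*x + x^2)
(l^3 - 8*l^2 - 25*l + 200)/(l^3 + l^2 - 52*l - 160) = (l - 5)/(l + 4)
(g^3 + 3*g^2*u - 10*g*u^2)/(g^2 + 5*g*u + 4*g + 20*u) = g*(g - 2*u)/(g + 4)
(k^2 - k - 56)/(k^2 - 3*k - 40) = (k + 7)/(k + 5)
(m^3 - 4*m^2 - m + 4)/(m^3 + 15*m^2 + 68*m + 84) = (m^3 - 4*m^2 - m + 4)/(m^3 + 15*m^2 + 68*m + 84)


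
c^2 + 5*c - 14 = (c - 2)*(c + 7)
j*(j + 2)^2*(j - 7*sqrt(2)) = j^4 - 7*sqrt(2)*j^3 + 4*j^3 - 28*sqrt(2)*j^2 + 4*j^2 - 28*sqrt(2)*j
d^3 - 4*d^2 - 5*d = d*(d - 5)*(d + 1)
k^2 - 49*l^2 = (k - 7*l)*(k + 7*l)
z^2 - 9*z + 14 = (z - 7)*(z - 2)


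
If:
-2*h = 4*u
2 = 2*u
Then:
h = -2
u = 1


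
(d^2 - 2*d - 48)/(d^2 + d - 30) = (d - 8)/(d - 5)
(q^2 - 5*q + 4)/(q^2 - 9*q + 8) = (q - 4)/(q - 8)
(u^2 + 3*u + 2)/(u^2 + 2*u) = (u + 1)/u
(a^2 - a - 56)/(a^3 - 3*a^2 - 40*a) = (a + 7)/(a*(a + 5))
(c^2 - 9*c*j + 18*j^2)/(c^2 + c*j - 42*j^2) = (c - 3*j)/(c + 7*j)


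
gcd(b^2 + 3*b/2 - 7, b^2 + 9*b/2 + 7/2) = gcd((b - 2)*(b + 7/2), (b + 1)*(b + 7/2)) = b + 7/2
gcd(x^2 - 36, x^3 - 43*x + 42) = x - 6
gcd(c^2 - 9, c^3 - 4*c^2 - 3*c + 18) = c - 3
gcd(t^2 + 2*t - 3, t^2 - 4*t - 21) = t + 3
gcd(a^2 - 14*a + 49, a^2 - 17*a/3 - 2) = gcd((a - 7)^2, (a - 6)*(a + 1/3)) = 1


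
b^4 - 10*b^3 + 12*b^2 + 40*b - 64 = (b - 8)*(b - 2)^2*(b + 2)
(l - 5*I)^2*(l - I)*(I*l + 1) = I*l^4 + 12*l^3 - 46*I*l^2 - 60*l + 25*I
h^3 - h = h*(h - 1)*(h + 1)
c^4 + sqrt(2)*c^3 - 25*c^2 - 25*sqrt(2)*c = c*(c - 5)*(c + 5)*(c + sqrt(2))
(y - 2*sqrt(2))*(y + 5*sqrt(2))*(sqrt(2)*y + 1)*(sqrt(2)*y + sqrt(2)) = 2*y^4 + 2*y^3 + 7*sqrt(2)*y^3 - 34*y^2 + 7*sqrt(2)*y^2 - 34*y - 20*sqrt(2)*y - 20*sqrt(2)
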